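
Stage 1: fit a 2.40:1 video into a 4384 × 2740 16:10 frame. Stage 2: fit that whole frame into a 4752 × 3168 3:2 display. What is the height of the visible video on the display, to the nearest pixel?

First fit — 2.40:1 into 4384×2740 spans the width: 4384.00 × 1826.67.
16:10 in 4752×3168: fills the width, so the intermediate becomes 4752.00 × 2970.00 — a scale of ×1.0839.
So the video's height is 1826.67 × 1.0839 ≈ 1980.00.

1980 px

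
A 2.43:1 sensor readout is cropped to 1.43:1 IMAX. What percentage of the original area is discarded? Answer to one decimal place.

Going from 2.43:1 to 1.43:1 IMAX means cutting width while keeping height.
(1.430)/(2.430) ≈ 0.588 of the area survives, leaving 41.15% discarded.

41.2%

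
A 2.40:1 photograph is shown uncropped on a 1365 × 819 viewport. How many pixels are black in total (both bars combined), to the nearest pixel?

341591 pixels

2.40:1 is wider than 5:3, so it spans the full width.
Content height = 1365 / 2.400 ≈ 568.7500 px.
819 − 568.7500 = 250.2500 px of bars.
That's 250.2500 × 1365 ≈ 341591 black pixels.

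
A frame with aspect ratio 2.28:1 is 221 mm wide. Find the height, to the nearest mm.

97 mm

Height = 221 / 2.280 = 96.93.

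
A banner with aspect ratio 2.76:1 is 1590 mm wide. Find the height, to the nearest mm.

576 mm

At 2.76:1, 1590 / 2.760 ≈ 576.09.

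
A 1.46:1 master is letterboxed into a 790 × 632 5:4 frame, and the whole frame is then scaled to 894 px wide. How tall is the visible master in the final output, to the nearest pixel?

At 790×632 the master is width-limited, so height = 790 / 1.460 ≈ 541.10 px.
Scaling 790 → 894 is ×1.1316, so the height becomes 541.10 × 1.1316 ≈ 612.33 px.

612 px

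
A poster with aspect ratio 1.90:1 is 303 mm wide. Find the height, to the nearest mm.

At 1.90:1, 303 / 1.900 ≈ 159.47.

159 mm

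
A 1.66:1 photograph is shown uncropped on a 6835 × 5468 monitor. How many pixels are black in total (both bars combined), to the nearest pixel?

Since 1.660 > 1.250, the photograph is width-limited.
That makes the image 4117.4699 px tall (6835 / 1.660).
5468 − 4117.4699 = 1350.5301 px of bars.
Bar area = 1350.5301 × 6835 ≈ 9230873 px.

9230873 pixels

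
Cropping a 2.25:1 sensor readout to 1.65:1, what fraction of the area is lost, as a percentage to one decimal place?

26.7%

Going from 2.25:1 to 1.65:1 means cutting width while keeping height.
(1.650)/(2.250) ≈ 0.733 of the area survives, leaving 26.67% discarded.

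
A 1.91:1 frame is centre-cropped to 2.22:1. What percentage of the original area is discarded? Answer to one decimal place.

14.0%

Going from 1.91:1 to 2.22:1 means cutting height while keeping width.
Area ratio = (1.910)/(2.220) = 86.04%; the remaining 13.96% is cropped out.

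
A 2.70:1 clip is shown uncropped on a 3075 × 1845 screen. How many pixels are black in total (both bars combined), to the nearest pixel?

2171292 pixels

Since 2.700 > 1.667, the clip is width-limited.
The clip is 3075 / 2.700 ≈ 1138.8889 px tall.
1845 − 1138.8889 = 706.1111 px of bars.
That's 706.1111 × 3075 ≈ 2171292 black pixels.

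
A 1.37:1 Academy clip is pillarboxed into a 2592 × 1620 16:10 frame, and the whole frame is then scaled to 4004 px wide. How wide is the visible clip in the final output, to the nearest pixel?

Fitted into 2592×1620, the clip spans the height; its width is 1620 × 1.370 ≈ 2219.40 px.
Resizing to 4004 px wide multiplies everything by 1.5448: 2219.40 → 3428.43 px.

3428 px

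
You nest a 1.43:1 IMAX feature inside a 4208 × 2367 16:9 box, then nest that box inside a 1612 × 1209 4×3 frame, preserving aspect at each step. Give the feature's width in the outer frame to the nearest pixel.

1.43:1 IMAX in 4208×2367: fills the height, so the feature is 3384.81 × 2367.00.
Second fit — the 16:9 canvas into 1612×1209 spans the width: 1612.00 × 906.75 (×0.3831 from 4208×2367).
So the feature's width is 3384.81 × 0.3831 ≈ 1296.65.

1297 px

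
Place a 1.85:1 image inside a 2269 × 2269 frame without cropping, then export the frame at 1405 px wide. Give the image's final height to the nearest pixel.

759 px

Fitted into 2269×2269, the image spans the width; its height is 2269 / 1.850 ≈ 1226.49 px.
Scaling 2269 → 1405 is ×0.6192, so the height becomes 1226.49 × 0.6192 ≈ 759.46 px.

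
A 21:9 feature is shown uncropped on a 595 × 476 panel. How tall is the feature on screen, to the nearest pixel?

Since 2.333 > 1.250, the feature is width-limited.
Content height = 595 × 9/21 ≈ 255.00 px.

255 px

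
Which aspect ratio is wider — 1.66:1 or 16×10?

1.66 and 16×10 = 1.6; 1.66 > 1.6.

1.66:1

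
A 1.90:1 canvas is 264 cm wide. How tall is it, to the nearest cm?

264 / 1.900 = 138.95.

139 cm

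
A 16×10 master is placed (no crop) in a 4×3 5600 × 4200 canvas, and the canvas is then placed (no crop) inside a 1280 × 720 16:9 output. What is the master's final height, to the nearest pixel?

600 px

First fit — 16×10 into 5600×4200 spans the width: 5600.00 × 3500.00.
The 4×3 canvas is height-limited in 1280×720, giving 960.00 × 720.00; scale factor 0.1714.
So the master's height is 3500.00 × 0.1714 ≈ 600.00.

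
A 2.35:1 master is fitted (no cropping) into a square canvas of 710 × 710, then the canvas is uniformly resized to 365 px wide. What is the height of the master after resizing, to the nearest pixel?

155 px

At 710×710 the master is width-limited, so height = 710 / 2.350 ≈ 302.13 px.
Scaling 710 → 365 is ×0.5141, so the height becomes 302.13 × 0.5141 ≈ 155.32 px.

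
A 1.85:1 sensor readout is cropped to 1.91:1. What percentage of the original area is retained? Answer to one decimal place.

Going from 1.85:1 to 1.91:1 means cutting height while keeping width.
(1.850)/(1.910) ≈ 0.969 of the area survives.

96.9%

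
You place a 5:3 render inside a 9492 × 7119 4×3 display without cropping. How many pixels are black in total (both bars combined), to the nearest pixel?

5:3 (1.667) > 4×3 (1.333), so the render fills the width.
The render is 9492 × 3/5 ≈ 5695.2000 px tall.
7119 − 5695.2000 = 1423.8000 px of bars.
Across the 9492-px span: 1423.8000 × 9492 ≈ 13514710 px.

13514710 pixels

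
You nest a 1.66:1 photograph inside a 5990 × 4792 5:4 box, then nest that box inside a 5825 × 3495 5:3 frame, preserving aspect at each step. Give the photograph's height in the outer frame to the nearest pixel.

Inside the 5990×4792 canvas the photograph is width-limited at 5990.00 × 3608.43.
Second fit — the 5:4 canvas into 5825×3495 spans the height: 4368.75 × 3495.00 (×0.7293 from 5990×4792).
The photograph scales with it: height 3608.43 × 0.7293 ≈ 2631.78.

2632 px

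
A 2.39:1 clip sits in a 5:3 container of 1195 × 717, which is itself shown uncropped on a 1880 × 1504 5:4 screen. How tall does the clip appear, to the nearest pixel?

2.39:1 in 1195×717: fills the width, so the clip is 1195.00 × 500.00.
5:3 in 1880×1504: fills the width, so the intermediate becomes 1880.00 × 1128.00 — a scale of ×1.5732.
Applying the same ×1.5732: 500.00 → 786.61.

787 px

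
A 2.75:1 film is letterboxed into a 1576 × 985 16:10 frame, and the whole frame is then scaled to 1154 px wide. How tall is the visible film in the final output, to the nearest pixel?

420 px

At 1576×985 the film is width-limited, so height = 1576 / 2.750 ≈ 573.09 px.
The frame scales by 1154/1576 = 0.7322; 573.09 × 0.7322 ≈ 419.64 px.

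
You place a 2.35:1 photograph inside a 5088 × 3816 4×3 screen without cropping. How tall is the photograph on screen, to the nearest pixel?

Since 2.350 > 1.333, the photograph is width-limited.
That makes the image 2165.11 px tall (5088 / 2.350).

2165 px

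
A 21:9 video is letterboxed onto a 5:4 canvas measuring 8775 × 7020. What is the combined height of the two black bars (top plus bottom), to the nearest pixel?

21:9 (2.333) > 5:4 (1.250), so the video fills the width.
Content height = 8775 × 9/21 ≈ 3760.71 px.
Black = 7020 − 3760.71 = 3259.29 px.

3259 px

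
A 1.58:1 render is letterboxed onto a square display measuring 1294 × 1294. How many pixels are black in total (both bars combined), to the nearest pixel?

1.58:1 (1.580) > square (1.000), so the render fills the width.
The render is 1294 / 1.580 ≈ 818.9873 px tall.
Black = 1294 − 818.9873 = 475.0127 px.
Bar area = 475.0127 × 1294 ≈ 614666 px.

614666 pixels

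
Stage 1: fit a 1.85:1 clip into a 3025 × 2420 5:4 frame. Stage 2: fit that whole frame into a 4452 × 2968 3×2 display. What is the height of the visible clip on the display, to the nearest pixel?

Inside the 3025×2420 canvas the clip is width-limited at 3025.00 × 1635.14.
Second fit — the 5:4 canvas into 4452×2968 spans the height: 3710.00 × 2968.00 (×1.2264 from 3025×2420).
Applying the same ×1.2264: 1635.14 → 2005.41.

2005 px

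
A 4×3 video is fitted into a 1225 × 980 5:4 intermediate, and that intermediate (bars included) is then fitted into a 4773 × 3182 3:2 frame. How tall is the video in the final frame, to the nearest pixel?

2983 px

4×3 in 1225×980: fills the width, so the video is 1225.00 × 918.75.
Second fit — the 5:4 canvas into 4773×3182 spans the height: 3977.50 × 3182.00 (×3.2469 from 1225×980).
The video scales with it: height 918.75 × 3.2469 ≈ 2983.12.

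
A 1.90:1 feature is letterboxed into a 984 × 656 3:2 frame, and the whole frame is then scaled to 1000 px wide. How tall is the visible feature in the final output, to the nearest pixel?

526 px

Fitted into 984×656, the feature spans the width; its height is 984 / 1.900 ≈ 517.89 px.
Scaling 984 → 1000 is ×1.0163, so the height becomes 517.89 × 1.0163 ≈ 526.32 px.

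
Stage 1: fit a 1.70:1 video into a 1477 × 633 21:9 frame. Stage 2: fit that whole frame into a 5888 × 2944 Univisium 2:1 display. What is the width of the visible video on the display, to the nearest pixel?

4290 px

1.70:1 in 1477×633: fills the height, so the video is 1076.10 × 633.00.
21:9 in 5888×2944: fills the width, so the intermediate becomes 5888.00 × 2523.43 — a scale of ×3.9865.
The video scales with it: width 1076.10 × 3.9865 ≈ 4289.83.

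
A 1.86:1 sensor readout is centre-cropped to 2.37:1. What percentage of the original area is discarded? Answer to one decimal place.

2.37:1 is wider than 1.86:1, so the crop keeps the full width and trims the height.
(1.860)/(2.370) ≈ 0.785 of the area survives, leaving 21.52% discarded.

21.5%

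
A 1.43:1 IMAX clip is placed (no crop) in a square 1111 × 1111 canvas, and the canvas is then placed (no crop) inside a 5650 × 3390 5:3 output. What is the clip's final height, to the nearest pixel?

2371 px

1.43:1 IMAX in 1111×1111: fills the width, so the clip is 1111.00 × 776.92.
The square canvas is height-limited in 5650×3390, giving 3390.00 × 3390.00; scale factor 3.0513.
So the clip's height is 776.92 × 3.0513 ≈ 2370.63.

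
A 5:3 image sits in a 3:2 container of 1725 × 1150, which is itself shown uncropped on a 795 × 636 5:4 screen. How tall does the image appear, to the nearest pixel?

5:3 in 1725×1150: fills the width, so the image is 1725.00 × 1035.00.
3:2 in 795×636: fills the width, so the intermediate becomes 795.00 × 530.00 — a scale of ×0.4609.
The image scales with it: height 1035.00 × 0.4609 ≈ 477.00.

477 px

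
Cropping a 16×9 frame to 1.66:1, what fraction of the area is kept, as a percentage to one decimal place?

1.66:1 is narrower than 16×9, so the crop keeps the full height and trims the width.
Area ratio = (1.660)/(1.778) = 93.38% retained.

93.4%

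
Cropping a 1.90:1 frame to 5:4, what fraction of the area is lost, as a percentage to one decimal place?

The height stays; only width is cut (since 5:4 is narrower than 1.90:1).
Fraction kept = (1.250)/(1.900) ≈ 65.79%, so 34.21% is lost.

34.2%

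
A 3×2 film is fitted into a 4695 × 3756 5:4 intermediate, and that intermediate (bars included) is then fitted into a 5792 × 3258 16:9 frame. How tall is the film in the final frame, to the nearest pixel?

First fit — 3×2 into 4695×3756 spans the width: 4695.00 × 3130.00.
The 5:4 canvas is height-limited in 5792×3258, giving 4072.50 × 3258.00; scale factor 0.8674.
So the film's height is 3130.00 × 0.8674 ≈ 2715.00.

2715 px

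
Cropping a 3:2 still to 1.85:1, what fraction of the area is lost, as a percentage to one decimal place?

1.85:1 is wider than 3:2, so the crop keeps the full width and trims the height.
Area ratio = (1.500)/(1.850) = 81.08%; the remaining 18.92% is cropped out.

18.9%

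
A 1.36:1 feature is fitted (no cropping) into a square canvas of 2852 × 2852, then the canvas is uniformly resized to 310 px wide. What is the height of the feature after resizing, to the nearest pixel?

228 px

Fitted into 2852×2852, the feature spans the width; its height is 2852 / 1.360 ≈ 2097.06 px.
Resizing to 310 px wide multiplies everything by 0.1087: 2097.06 → 227.94 px.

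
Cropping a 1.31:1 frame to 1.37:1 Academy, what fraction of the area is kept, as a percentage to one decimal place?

1.37:1 Academy is wider than 1.31:1, so the crop keeps the full width and trims the height.
Fraction kept = (1.310)/(1.370) ≈ 95.62%.

95.6%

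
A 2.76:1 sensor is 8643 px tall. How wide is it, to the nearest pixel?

23855 px

At 2.76:1, 8643 × 2.760 ≈ 23854.68.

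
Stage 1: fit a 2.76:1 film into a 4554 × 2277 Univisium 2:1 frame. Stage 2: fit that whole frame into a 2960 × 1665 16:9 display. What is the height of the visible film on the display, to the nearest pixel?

Inside the 4554×2277 canvas the film is width-limited at 4554.00 × 1650.00.
Second fit — the Univisium 2:1 canvas into 2960×1665 spans the width: 2960.00 × 1480.00 (×0.6500 from 4554×2277).
Applying the same ×0.6500: 1650.00 → 1072.46.

1072 px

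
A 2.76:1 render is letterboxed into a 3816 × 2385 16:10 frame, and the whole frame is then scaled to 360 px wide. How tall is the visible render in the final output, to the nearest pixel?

Fitted into 3816×2385, the render spans the width; its height is 3816 / 2.760 ≈ 1382.61 px.
The frame scales by 360/3816 = 0.0943; 1382.61 × 0.0943 ≈ 130.43 px.

130 px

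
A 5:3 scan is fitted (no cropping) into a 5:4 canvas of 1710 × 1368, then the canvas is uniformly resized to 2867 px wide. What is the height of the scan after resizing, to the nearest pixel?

1720 px

At 1710×1368 the scan is width-limited, so height = 1710 × 3/5 ≈ 1026.00 px.
Scaling 1710 → 2867 is ×1.6766, so the height becomes 1026.00 × 1.6766 ≈ 1720.20 px.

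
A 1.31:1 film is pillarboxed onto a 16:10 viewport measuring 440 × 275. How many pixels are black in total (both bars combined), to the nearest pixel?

21931 pixels

Since 1.310 < 1.600, the film is height-limited.
The film is 275 × 1.310 ≈ 360.2500 px wide.
Black = 440 − 360.2500 = 79.7500 px.
That's 79.7500 × 275 ≈ 21931 black pixels.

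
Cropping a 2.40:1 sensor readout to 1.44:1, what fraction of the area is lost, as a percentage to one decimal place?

Going from 2.40:1 to 1.44:1 means cutting width while keeping height.
(1.440)/(2.400) ≈ 0.600 of the area survives, leaving 40.00% discarded.

40.0%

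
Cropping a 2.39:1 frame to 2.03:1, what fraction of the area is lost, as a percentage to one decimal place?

The height stays; only width is cut (since 2.03:1 is narrower than 2.39:1).
Fraction kept = (2.030)/(2.390) ≈ 84.94%, so 15.06% is lost.

15.1%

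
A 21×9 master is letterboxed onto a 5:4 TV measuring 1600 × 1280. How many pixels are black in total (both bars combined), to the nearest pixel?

950857 pixels

Since 2.333 > 1.250, the master is width-limited.
That makes the image 685.7143 px tall (1600 × 9/21).
Leftover height: 1280 − 685.7143 = 594.2857 px.
Bar area = 594.2857 × 1600 ≈ 950857 px.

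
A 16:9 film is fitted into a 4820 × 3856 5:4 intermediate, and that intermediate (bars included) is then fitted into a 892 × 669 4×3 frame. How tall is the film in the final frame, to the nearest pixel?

470 px

First fit — 16:9 into 4820×3856 spans the width: 4820.00 × 2711.25.
The 5:4 canvas is height-limited in 892×669, giving 836.25 × 669.00; scale factor 0.1735.
The film scales with it: height 2711.25 × 0.1735 ≈ 470.39.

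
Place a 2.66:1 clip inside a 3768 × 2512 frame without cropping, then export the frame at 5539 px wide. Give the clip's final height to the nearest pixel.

At 3768×2512 the clip is width-limited, so height = 3768 / 2.660 ≈ 1416.54 px.
Scaling 3768 → 5539 is ×1.4700, so the height becomes 1416.54 × 1.4700 ≈ 2082.33 px.

2082 px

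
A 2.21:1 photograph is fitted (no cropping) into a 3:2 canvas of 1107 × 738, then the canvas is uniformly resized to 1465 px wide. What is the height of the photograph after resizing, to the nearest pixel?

663 px

In the 1107×738 frame the photograph fills the width: height = 1107 / 2.210 ≈ 500.90 px.
Scaling 1107 → 1465 is ×1.3234, so the height becomes 500.90 × 1.3234 ≈ 662.90 px.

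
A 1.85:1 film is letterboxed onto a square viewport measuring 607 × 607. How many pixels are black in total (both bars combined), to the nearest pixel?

1.85:1 is wider than square, so it spans the full width.
The film is 607 / 1.850 ≈ 328.1081 px tall.
607 − 328.1081 = 278.8919 px of bars.
Across the 607-px span: 278.8919 × 607 ≈ 169287 px.

169287 pixels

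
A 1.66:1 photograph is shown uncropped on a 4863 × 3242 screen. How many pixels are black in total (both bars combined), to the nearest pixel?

1.66:1 (1.660) > 3×2 (1.500), so the photograph fills the width.
The photograph is 4863 / 1.660 ≈ 2929.5181 px tall.
3242 − 2929.5181 = 312.4819 px of bars.
That's 312.4819 × 4863 ≈ 1519600 black pixels.

1519600 pixels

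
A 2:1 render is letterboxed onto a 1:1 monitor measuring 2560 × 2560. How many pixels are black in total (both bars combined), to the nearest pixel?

Since 2.000 > 1.000, the render is width-limited.
Content height = 2560 × 1/2 ≈ 1280.0000 px.
Leftover height: 2560 − 1280.0000 = 1280.0000 px.
Bar area = 1280.0000 × 2560 ≈ 3276800 px.

3276800 pixels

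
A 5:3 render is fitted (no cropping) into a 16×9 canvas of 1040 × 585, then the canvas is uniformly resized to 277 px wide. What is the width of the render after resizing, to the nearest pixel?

260 px

At 1040×585 the render is height-limited, so width = 585 × 5/3 ≈ 975.00 px.
Scaling 1040 → 277 is ×0.2663, so the width becomes 975.00 × 0.2663 ≈ 259.69 px.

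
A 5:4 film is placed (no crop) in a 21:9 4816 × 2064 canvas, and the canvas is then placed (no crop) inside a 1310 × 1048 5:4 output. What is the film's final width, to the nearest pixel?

5:4 in 4816×2064: fills the height, so the film is 2580.00 × 2064.00.
21:9 in 1310×1048: fills the width, so the intermediate becomes 1310.00 × 561.43 — a scale of ×0.2720.
The film scales with it: width 2580.00 × 0.2720 ≈ 701.79.

702 px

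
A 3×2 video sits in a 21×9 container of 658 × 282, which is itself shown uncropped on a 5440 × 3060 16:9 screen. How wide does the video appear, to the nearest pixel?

3497 px

3×2 in 658×282: fills the height, so the video is 423.00 × 282.00.
Second fit — the 21×9 canvas into 5440×3060 spans the width: 5440.00 × 2331.43 (×8.2675 from 658×282).
Applying the same ×8.2675: 423.00 → 3497.14.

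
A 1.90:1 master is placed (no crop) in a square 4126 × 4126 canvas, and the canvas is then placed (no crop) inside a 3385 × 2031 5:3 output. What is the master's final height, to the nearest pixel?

1069 px

1.90:1 in 4126×4126: fills the width, so the master is 4126.00 × 2171.58.
Second fit — the square canvas into 3385×2031 spans the height: 2031.00 × 2031.00 (×0.4922 from 4126×4126).
So the master's height is 2171.58 × 0.4922 ≈ 1068.95.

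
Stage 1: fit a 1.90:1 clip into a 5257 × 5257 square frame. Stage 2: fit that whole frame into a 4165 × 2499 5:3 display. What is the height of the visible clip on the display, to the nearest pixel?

1315 px

Inside the 5257×5257 canvas the clip is width-limited at 5257.00 × 2766.84.
square in 4165×2499: fills the height, so the intermediate becomes 2499.00 × 2499.00 — a scale of ×0.4754.
Applying the same ×0.4754: 2766.84 → 1315.26.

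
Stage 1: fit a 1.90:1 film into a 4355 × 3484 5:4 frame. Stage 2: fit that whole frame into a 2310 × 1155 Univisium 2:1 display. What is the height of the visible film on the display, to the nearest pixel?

760 px

1.90:1 in 4355×3484: fills the width, so the film is 4355.00 × 2292.11.
5:4 in 2310×1155: fills the height, so the intermediate becomes 1443.75 × 1155.00 — a scale of ×0.3315.
The film scales with it: height 2292.11 × 0.3315 ≈ 759.87.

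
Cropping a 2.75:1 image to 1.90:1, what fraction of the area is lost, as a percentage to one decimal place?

The height stays; only width is cut (since 1.90:1 is narrower than 2.75:1).
(1.900)/(2.750) ≈ 0.691 of the area survives, leaving 30.91% discarded.

30.9%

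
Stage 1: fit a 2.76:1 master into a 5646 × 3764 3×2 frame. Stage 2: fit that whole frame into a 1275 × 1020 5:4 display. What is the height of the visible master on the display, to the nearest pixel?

462 px

2.76:1 in 5646×3764: fills the width, so the master is 5646.00 × 2045.65.
The 3×2 canvas is width-limited in 1275×1020, giving 1275.00 × 850.00; scale factor 0.2258.
Applying the same ×0.2258: 2045.65 → 461.96.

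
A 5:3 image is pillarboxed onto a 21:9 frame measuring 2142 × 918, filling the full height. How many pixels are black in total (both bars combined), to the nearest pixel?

561816 pixels

The image is 918 × 5/3 ≈ 1530.0000 px wide.
Leftover width: 2142 − 1530.0000 = 612.0000 px.
Across the 918-px span: 612.0000 × 918 ≈ 561816 px.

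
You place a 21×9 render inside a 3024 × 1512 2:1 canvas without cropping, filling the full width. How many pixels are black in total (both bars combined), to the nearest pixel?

The render is 3024 × 9/21 ≈ 1296.0000 px tall.
Black = 1512 − 1296.0000 = 216.0000 px.
Bar area = 216.0000 × 3024 ≈ 653184 px.

653184 pixels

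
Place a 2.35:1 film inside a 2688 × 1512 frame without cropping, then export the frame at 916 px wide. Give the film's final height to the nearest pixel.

390 px

At 2688×1512 the film is width-limited, so height = 2688 / 2.350 ≈ 1143.83 px.
The frame scales by 916/2688 = 0.3408; 1143.83 × 0.3408 ≈ 389.79 px.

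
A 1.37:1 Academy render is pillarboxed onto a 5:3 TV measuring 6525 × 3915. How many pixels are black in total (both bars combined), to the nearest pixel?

1.37:1 Academy (1.370) < 5:3 (1.667), so the render fills the height.
Content width = 3915 × 1.370 ≈ 5363.5500 px.
Leftover width: 6525 − 5363.5500 = 1161.4500 px.
Across the 3915-px span: 1161.4500 × 3915 ≈ 4547077 px.

4547077 pixels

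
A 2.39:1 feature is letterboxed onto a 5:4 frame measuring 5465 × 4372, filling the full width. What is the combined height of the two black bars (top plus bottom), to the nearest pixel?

That makes the image 2286.61 px tall (5465 / 2.390).
Leftover height: 4372 − 2286.61 = 2085.39 px.

2085 px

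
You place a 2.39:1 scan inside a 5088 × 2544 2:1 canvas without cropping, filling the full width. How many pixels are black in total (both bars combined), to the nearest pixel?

Content height = 5088 / 2.390 ≈ 2128.8703 px.
2544 − 2128.8703 = 415.1297 px of bars.
Bar area = 415.1297 × 5088 ≈ 2112180 px.

2112180 pixels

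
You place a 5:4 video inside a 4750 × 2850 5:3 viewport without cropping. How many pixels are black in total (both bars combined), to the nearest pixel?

5:4 is narrower than 5:3, so it spans the full height.
Content width = 2850 × 5/4 ≈ 3562.5000 px.
Leftover width: 4750 − 3562.5000 = 1187.5000 px.
Across the 2850-px span: 1187.5000 × 2850 ≈ 3384375 px.

3384375 pixels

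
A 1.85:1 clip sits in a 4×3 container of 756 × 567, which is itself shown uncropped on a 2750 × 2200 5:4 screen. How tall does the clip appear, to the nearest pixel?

1486 px

Inside the 756×567 canvas the clip is width-limited at 756.00 × 408.65.
The 4×3 canvas is width-limited in 2750×2200, giving 2750.00 × 2062.50; scale factor 3.6376.
So the clip's height is 408.65 × 3.6376 ≈ 1486.49.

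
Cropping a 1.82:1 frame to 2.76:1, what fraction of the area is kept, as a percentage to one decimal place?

Going from 1.82:1 to 2.76:1 means cutting height while keeping width.
Area ratio = (1.820)/(2.760) = 65.94% retained.

65.9%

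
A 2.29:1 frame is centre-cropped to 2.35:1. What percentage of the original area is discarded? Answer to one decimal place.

Going from 2.29:1 to 2.35:1 means cutting height while keeping width.
(2.290)/(2.350) ≈ 0.974 of the area survives, leaving 2.55% discarded.

2.6%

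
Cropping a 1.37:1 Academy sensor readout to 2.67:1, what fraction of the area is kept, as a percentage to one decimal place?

51.3%

The width stays; only height is cut (since 2.67:1 is wider than 1.37:1 Academy).
Fraction kept = (1.370)/(2.670) ≈ 51.31%.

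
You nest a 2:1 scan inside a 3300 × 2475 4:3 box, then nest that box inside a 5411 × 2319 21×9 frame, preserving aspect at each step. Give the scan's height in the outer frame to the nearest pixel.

Inside the 3300×2475 canvas the scan is width-limited at 3300.00 × 1650.00.
Second fit — the 4:3 canvas into 5411×2319 spans the height: 3092.00 × 2319.00 (×0.9370 from 3300×2475).
So the scan's height is 1650.00 × 0.9370 ≈ 1546.00.

1546 px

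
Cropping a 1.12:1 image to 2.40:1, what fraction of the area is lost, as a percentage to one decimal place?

The width stays; only height is cut (since 2.40:1 is wider than 1.12:1).
(1.120)/(2.400) ≈ 0.467 of the area survives, leaving 53.33% discarded.

53.3%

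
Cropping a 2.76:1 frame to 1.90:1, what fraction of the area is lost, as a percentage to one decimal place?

31.2%

The height stays; only width is cut (since 1.90:1 is narrower than 2.76:1).
(1.900)/(2.760) ≈ 0.688 of the area survives, leaving 31.16% discarded.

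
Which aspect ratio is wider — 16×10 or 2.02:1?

16×10 = 1.6 and 2.02; 2.02 > 1.6.

2.02:1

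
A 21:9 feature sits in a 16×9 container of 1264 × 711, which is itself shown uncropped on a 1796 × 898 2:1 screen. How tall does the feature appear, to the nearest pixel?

Inside the 1264×711 canvas the feature is width-limited at 1264.00 × 541.71.
16×9 in 1796×898: fills the height, so the intermediate becomes 1596.44 × 898.00 — a scale of ×1.2630.
Applying the same ×1.2630: 541.71 → 684.19.

684 px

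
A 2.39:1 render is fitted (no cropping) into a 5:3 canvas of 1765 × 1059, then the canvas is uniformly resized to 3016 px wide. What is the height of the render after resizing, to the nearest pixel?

At 1765×1059 the render is width-limited, so height = 1765 / 2.390 ≈ 738.49 px.
The frame scales by 3016/1765 = 1.7088; 738.49 × 1.7088 ≈ 1261.92 px.

1262 px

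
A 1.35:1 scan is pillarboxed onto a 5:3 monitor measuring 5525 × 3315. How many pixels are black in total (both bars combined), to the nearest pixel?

3479921 pixels

1.35:1 (1.350) < 5:3 (1.667), so the scan fills the height.
The scan is 3315 × 1.350 ≈ 4475.2500 px wide.
Black = 5525 − 4475.2500 = 1049.7500 px.
That's 1049.7500 × 3315 ≈ 3479921 black pixels.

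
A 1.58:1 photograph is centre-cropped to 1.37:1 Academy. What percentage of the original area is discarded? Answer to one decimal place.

Going from 1.58:1 to 1.37:1 Academy means cutting width while keeping height.
Fraction kept = (1.370)/(1.580) ≈ 86.71%, so 13.29% is lost.

13.3%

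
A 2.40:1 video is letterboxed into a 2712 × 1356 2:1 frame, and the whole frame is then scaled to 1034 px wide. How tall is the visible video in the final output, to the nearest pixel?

In the 2712×1356 frame the video fills the width: height = 2712 / 2.400 ≈ 1130.00 px.
Resizing to 1034 px wide multiplies everything by 0.3813: 1130.00 → 430.83 px.

431 px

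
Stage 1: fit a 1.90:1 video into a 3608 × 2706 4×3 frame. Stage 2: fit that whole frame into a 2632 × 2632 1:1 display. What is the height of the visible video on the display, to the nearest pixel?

1385 px

First fit — 1.90:1 into 3608×2706 spans the width: 3608.00 × 1898.95.
The 4×3 canvas is width-limited in 2632×2632, giving 2632.00 × 1974.00; scale factor 0.7295.
The video scales with it: height 1898.95 × 0.7295 ≈ 1385.26.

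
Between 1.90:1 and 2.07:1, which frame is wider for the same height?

1.9 and 2.07; 2.07 > 1.9.

2.07:1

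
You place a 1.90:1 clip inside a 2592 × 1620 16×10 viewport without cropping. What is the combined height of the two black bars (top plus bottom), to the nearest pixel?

256 px

1.90:1 is wider than 16×10, so it spans the full width.
Content height = 2592 / 1.900 ≈ 1364.21 px.
Leftover height: 1620 − 1364.21 = 255.79 px.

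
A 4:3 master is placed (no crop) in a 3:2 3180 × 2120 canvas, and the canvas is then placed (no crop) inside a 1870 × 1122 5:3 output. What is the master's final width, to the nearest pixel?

Inside the 3180×2120 canvas the master is height-limited at 2826.67 × 2120.00.
3:2 in 1870×1122: fills the height, so the intermediate becomes 1683.00 × 1122.00 — a scale of ×0.5292.
Applying the same ×0.5292: 2826.67 → 1496.00.

1496 px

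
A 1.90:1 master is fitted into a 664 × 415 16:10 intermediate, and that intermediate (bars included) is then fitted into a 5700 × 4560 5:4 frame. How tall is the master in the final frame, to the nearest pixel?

First fit — 1.90:1 into 664×415 spans the width: 664.00 × 349.47.
16:10 in 5700×4560: fills the width, so the intermediate becomes 5700.00 × 3562.50 — a scale of ×8.5843.
Applying the same ×8.5843: 349.47 → 3000.00.

3000 px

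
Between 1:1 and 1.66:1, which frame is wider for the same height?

1.66:1

1 and 1.66; 1.66 > 1.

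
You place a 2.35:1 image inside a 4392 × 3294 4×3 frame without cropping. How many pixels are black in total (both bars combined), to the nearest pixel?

Since 2.350 > 1.333, the image is width-limited.
Content height = 4392 / 2.350 ≈ 1868.9362 px.
3294 − 1868.9362 = 1425.0638 px of bars.
That's 1425.0638 × 4392 ≈ 6258880 black pixels.

6258880 pixels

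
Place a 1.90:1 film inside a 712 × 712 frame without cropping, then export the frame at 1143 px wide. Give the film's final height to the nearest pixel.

602 px

Fitted into 712×712, the film spans the width; its height is 712 / 1.900 ≈ 374.74 px.
Resizing to 1143 px wide multiplies everything by 1.6053: 374.74 → 601.58 px.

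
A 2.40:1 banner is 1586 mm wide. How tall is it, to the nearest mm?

1586 / 2.400 = 660.83.

661 mm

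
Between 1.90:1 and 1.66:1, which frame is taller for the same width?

1.66:1

1.9 and 1.66; 1.9 > 1.66. The smaller width-to-height ratio is the taller frame.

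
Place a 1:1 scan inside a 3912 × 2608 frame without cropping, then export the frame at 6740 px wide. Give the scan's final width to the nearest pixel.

At 3912×2608 the scan is height-limited, so width = 2608 × 1/1 ≈ 2608.00 px.
Resizing to 6740 px wide multiplies everything by 1.7229: 2608.00 → 4493.33 px.

4493 px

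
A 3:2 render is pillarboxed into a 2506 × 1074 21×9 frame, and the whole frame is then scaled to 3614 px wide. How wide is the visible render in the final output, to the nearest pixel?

At 2506×1074 the render is height-limited, so width = 1074 × 3/2 ≈ 1611.00 px.
Scaling 2506 → 3614 is ×1.4421, so the width becomes 1611.00 × 1.4421 ≈ 2323.29 px.

2323 px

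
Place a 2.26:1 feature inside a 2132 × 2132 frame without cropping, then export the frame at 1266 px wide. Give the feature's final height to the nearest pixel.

560 px

Fitted into 2132×2132, the feature spans the width; its height is 2132 / 2.260 ≈ 943.36 px.
Resizing to 1266 px wide multiplies everything by 0.5938: 943.36 → 560.18 px.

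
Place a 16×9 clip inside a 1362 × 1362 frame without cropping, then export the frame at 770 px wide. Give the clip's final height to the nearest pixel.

433 px

At 1362×1362 the clip is width-limited, so height = 1362 × 9/16 ≈ 766.12 px.
The frame scales by 770/1362 = 0.5653; 766.12 × 0.5653 ≈ 433.12 px.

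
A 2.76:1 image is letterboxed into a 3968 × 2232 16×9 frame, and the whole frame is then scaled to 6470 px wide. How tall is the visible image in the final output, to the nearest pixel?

2344 px

At 3968×2232 the image is width-limited, so height = 3968 / 2.760 ≈ 1437.68 px.
The frame scales by 6470/3968 = 1.6305; 1437.68 × 1.6305 ≈ 2344.20 px.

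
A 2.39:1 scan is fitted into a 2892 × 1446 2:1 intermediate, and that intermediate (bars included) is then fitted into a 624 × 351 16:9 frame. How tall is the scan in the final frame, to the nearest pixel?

261 px

2.39:1 in 2892×1446: fills the width, so the scan is 2892.00 × 1210.04.
2:1 in 624×351: fills the width, so the intermediate becomes 624.00 × 312.00 — a scale of ×0.2158.
So the scan's height is 1210.04 × 0.2158 ≈ 261.09.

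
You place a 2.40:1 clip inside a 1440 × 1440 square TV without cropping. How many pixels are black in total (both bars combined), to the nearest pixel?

1209600 pixels

2.40:1 is wider than square, so it spans the full width.
Content height = 1440 / 2.400 ≈ 600.0000 px.
1440 − 600.0000 = 840.0000 px of bars.
Bar area = 840.0000 × 1440 ≈ 1209600 px.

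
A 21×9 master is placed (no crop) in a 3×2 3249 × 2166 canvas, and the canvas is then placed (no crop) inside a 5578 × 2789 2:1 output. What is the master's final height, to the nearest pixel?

21×9 in 3249×2166: fills the width, so the master is 3249.00 × 1392.43.
3×2 in 5578×2789: fills the height, so the intermediate becomes 4183.50 × 2789.00 — a scale of ×1.2876.
The master scales with it: height 1392.43 × 1.2876 ≈ 1792.93.

1793 px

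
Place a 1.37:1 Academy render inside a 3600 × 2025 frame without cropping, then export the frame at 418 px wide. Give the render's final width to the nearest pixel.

322 px

In the 3600×2025 frame the render fills the height: width = 2025 × 1.370 ≈ 2774.25 px.
Resizing to 418 px wide multiplies everything by 0.1161: 2774.25 → 322.12 px.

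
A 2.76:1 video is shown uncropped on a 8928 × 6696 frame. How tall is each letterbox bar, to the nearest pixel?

1731 px

2.76:1 is wider than 4×3, so it spans the full width.
Content height = 8928 / 2.760 ≈ 3234.78 px.
Black = 6696 − 3234.78 = 3461.22 px, or 1730.61 per bar.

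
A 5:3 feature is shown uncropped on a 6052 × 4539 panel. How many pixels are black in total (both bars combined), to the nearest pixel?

5494006 pixels

Since 1.667 > 1.333, the feature is width-limited.
Content height = 6052 × 3/5 ≈ 3631.2000 px.
Leftover height: 4539 − 3631.2000 = 907.8000 px.
That's 907.8000 × 6052 ≈ 5494006 black pixels.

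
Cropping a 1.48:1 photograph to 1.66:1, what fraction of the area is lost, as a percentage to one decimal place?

1.66:1 is wider than 1.48:1, so the crop keeps the full width and trims the height.
Fraction kept = (1.480)/(1.660) ≈ 89.16%, so 10.84% is lost.

10.8%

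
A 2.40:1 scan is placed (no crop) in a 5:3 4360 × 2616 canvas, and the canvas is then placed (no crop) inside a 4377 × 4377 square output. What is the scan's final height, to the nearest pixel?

First fit — 2.40:1 into 4360×2616 spans the width: 4360.00 × 1816.67.
5:3 in 4377×4377: fills the width, so the intermediate becomes 4377.00 × 2626.20 — a scale of ×1.0039.
The scan scales with it: height 1816.67 × 1.0039 ≈ 1823.75.

1824 px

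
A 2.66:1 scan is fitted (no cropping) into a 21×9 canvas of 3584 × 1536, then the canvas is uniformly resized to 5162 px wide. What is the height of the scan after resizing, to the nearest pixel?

At 3584×1536 the scan is width-limited, so height = 3584 / 2.660 ≈ 1347.37 px.
Resizing to 5162 px wide multiplies everything by 1.4403: 1347.37 → 1940.60 px.

1941 px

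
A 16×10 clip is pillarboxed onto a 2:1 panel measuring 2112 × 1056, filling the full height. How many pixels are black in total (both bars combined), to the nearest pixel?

Content width = 1056 × 16/10 ≈ 1689.6000 px.
Leftover width: 2112 − 1689.6000 = 422.4000 px.
That's 422.4000 × 1056 ≈ 446054 black pixels.

446054 pixels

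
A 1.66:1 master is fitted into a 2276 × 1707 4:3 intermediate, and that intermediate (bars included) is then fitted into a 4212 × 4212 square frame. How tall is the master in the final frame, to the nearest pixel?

1.66:1 in 2276×1707: fills the width, so the master is 2276.00 × 1371.08.
4:3 in 4212×4212: fills the width, so the intermediate becomes 4212.00 × 3159.00 — a scale of ×1.8506.
Applying the same ×1.8506: 1371.08 → 2537.35.

2537 px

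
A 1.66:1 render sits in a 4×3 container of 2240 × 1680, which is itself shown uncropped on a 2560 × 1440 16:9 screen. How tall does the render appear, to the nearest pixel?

1157 px

Inside the 2240×1680 canvas the render is width-limited at 2240.00 × 1349.40.
4×3 in 2560×1440: fills the height, so the intermediate becomes 1920.00 × 1440.00 — a scale of ×0.8571.
Applying the same ×0.8571: 1349.40 → 1156.63.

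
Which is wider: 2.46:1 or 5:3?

2.46 and 5:3 = 1.667; 2.46 > 1.667.

2.46:1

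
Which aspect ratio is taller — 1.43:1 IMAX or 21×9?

1.43:1 IMAX

1.43 and 21×9 = 2.333; 2.333 > 1.43. The smaller width-to-height ratio is the taller frame.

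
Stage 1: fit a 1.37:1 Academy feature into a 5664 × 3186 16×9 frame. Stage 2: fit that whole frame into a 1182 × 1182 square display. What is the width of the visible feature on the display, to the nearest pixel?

911 px

1.37:1 Academy in 5664×3186: fills the height, so the feature is 4364.82 × 3186.00.
Second fit — the 16×9 canvas into 1182×1182 spans the width: 1182.00 × 664.88 (×0.2087 from 5664×3186).
So the feature's width is 4364.82 × 0.2087 ≈ 910.88.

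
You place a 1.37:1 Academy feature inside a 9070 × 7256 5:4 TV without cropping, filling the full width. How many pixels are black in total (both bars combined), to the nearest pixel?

That makes the image 6620.4380 px tall (9070 / 1.370).
Black = 7256 − 6620.4380 = 635.5620 px.
Bar area = 635.5620 × 9070 ≈ 5764548 px.

5764548 pixels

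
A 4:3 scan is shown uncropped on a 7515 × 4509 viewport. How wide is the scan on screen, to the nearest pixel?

6012 px

4:3 is narrower than 5:3, so it spans the full height.
The scan is 4509 × 4/3 ≈ 6012.00 px wide.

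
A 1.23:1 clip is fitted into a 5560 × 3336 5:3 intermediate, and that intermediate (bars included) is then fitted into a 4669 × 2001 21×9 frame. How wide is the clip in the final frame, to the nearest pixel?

Inside the 5560×3336 canvas the clip is height-limited at 4103.28 × 3336.00.
The 5:3 canvas is height-limited in 4669×2001, giving 3335.00 × 2001.00; scale factor 0.5998.
Applying the same ×0.5998: 4103.28 → 2461.23.

2461 px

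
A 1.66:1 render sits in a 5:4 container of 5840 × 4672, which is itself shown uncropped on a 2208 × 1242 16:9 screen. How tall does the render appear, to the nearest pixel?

935 px

1.66:1 in 5840×4672: fills the width, so the render is 5840.00 × 3518.07.
The 5:4 canvas is height-limited in 2208×1242, giving 1552.50 × 1242.00; scale factor 0.2658.
Applying the same ×0.2658: 3518.07 → 935.24.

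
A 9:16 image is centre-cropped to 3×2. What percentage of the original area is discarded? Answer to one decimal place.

Going from 9:16 to 3×2 means cutting height while keeping width.
Fraction kept = (0.562)/(1.500) ≈ 37.50%, so 62.50% is lost.

62.5%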